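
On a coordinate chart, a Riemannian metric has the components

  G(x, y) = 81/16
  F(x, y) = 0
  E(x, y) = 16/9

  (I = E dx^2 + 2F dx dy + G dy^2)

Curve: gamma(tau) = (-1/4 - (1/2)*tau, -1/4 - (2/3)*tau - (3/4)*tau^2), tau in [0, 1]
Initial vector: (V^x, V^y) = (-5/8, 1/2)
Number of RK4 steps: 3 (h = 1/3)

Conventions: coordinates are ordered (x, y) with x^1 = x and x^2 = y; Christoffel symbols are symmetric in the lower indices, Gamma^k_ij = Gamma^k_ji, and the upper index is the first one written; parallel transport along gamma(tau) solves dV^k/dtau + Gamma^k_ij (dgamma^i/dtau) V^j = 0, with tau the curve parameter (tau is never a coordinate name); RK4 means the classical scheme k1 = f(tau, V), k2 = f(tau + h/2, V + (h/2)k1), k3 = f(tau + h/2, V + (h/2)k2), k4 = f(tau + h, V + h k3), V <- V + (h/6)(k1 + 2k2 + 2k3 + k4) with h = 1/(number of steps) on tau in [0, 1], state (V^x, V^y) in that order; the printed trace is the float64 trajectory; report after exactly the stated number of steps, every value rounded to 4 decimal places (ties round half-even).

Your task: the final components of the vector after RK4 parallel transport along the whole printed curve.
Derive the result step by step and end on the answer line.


gamma'(tau) = (-1/2, -2/3 - (3/2)*tau); f(tau, V)^k = -Gamma^k_ij(gamma(tau)) gamma'^i(tau) V^j; h = 1/3; intermediate values shown to 6 dp
curve data and Christoffel symbols at the stage parameters:
  tau = 0.000000: gamma = (-0.250000, -0.250000), gamma' = (-0.500000, -0.666667); Gamma_xxx = 0.000000, Gamma_xxy = 0.000000, Gamma_xyy = 0.000000, Gamma_yxx = 0.000000, Gamma_yxy = 0.000000, Gamma_yyy = 0.000000
  tau = 0.166667: gamma = (-0.333333, -0.381944), gamma' = (-0.500000, -0.916667); Gamma_xxx = 0.000000, Gamma_xxy = 0.000000, Gamma_xyy = 0.000000, Gamma_yxx = 0.000000, Gamma_yxy = 0.000000, Gamma_yyy = 0.000000
  tau = 0.333333: gamma = (-0.416667, -0.555556), gamma' = (-0.500000, -1.166667); Gamma_xxx = 0.000000, Gamma_xxy = 0.000000, Gamma_xyy = 0.000000, Gamma_yxx = 0.000000, Gamma_yxy = 0.000000, Gamma_yyy = 0.000000
  tau = 0.500000: gamma = (-0.500000, -0.770833), gamma' = (-0.500000, -1.416667); Gamma_xxx = 0.000000, Gamma_xxy = 0.000000, Gamma_xyy = 0.000000, Gamma_yxx = 0.000000, Gamma_yxy = 0.000000, Gamma_yyy = 0.000000
  tau = 0.666667: gamma = (-0.583333, -1.027778), gamma' = (-0.500000, -1.666667); Gamma_xxx = 0.000000, Gamma_xxy = 0.000000, Gamma_xyy = 0.000000, Gamma_yxx = 0.000000, Gamma_yxy = 0.000000, Gamma_yyy = 0.000000
  tau = 0.833333: gamma = (-0.666667, -1.326389), gamma' = (-0.500000, -1.916667); Gamma_xxx = 0.000000, Gamma_xxy = 0.000000, Gamma_xyy = 0.000000, Gamma_yxx = 0.000000, Gamma_yxy = 0.000000, Gamma_yyy = 0.000000
  tau = 1.000000: gamma = (-0.750000, -1.666667), gamma' = (-0.500000, -2.166667); Gamma_xxx = 0.000000, Gamma_xxy = 0.000000, Gamma_xyy = 0.000000, Gamma_yxx = 0.000000, Gamma_yxy = 0.000000, Gamma_yyy = 0.000000
step 0: V^x = -0.6250, V^y = 0.5000
step 1: k1 = (0.000000, 0.000000), k2 = (0.000000, 0.000000), k3 = (0.000000, 0.000000), k4 = (0.000000, 0.000000); V <- V + (h/6)(k1 + 2k2 + 2k3 + k4): V^x = -0.6250, V^y = 0.5000
step 2: k1 = (0.000000, 0.000000), k2 = (0.000000, 0.000000), k3 = (0.000000, 0.000000), k4 = (0.000000, 0.000000); V <- V + (h/6)(k1 + 2k2 + 2k3 + k4): V^x = -0.6250, V^y = 0.5000
step 3: k1 = (0.000000, 0.000000), k2 = (0.000000, 0.000000), k3 = (0.000000, 0.000000), k4 = (0.000000, 0.000000); V <- V + (h/6)(k1 + 2k2 + 2k3 + k4): V^x = -0.6250, V^y = 0.5000

Answer: V^x = -0.6250, V^y = 0.5000


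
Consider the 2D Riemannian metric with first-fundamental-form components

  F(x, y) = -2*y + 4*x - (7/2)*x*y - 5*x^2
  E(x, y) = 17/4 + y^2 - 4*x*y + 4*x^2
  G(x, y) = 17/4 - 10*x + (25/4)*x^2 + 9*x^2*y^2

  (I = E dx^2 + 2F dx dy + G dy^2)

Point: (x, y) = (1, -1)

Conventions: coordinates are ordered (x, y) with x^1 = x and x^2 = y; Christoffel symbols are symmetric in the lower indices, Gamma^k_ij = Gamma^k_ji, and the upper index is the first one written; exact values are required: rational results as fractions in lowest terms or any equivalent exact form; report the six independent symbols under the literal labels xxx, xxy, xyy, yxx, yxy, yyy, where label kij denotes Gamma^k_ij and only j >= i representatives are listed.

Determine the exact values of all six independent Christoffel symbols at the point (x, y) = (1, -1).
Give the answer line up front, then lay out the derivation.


Answer: Gamma_xxx = 438/845, Gamma_xxy = -597/845, Gamma_xyy = -873/845, Gamma_yxx = -163/845, Gamma_yxy = 2389/1690, Gamma_yyy = -387/845

E = 53/4, F = 9/2, G = 19/2 at the point
E_x = 12, E_y = -6, F_x = -5/2, F_y = -11/2, G_x = 41/2, G_y = -18
EG - F^2 = 845/8;  g^inv = (8/845) * [[19/2, -9/2], [-9/2, 53/4]]
first-kind symbols [ij,l] = (1/2)(d_i g_jl + d_j g_il - d_l g_ij): [xx,x] = E_x/2 = 6, [xx,y] = F_x - E_y/2 = 1/2, [xy,x] = E_y/2 = -3, [xy,y] = G_x/2 = 41/4, [yy,x] = F_y - G_x/2 = -63/4, [yy,y] = G_y/2 = -9
Gamma^x_ij = (G*[ij,x] - F*[ij,y])/(EG - F^2), Gamma^y_ij = (E*[ij,y] - F*[ij,x])/(EG - F^2)


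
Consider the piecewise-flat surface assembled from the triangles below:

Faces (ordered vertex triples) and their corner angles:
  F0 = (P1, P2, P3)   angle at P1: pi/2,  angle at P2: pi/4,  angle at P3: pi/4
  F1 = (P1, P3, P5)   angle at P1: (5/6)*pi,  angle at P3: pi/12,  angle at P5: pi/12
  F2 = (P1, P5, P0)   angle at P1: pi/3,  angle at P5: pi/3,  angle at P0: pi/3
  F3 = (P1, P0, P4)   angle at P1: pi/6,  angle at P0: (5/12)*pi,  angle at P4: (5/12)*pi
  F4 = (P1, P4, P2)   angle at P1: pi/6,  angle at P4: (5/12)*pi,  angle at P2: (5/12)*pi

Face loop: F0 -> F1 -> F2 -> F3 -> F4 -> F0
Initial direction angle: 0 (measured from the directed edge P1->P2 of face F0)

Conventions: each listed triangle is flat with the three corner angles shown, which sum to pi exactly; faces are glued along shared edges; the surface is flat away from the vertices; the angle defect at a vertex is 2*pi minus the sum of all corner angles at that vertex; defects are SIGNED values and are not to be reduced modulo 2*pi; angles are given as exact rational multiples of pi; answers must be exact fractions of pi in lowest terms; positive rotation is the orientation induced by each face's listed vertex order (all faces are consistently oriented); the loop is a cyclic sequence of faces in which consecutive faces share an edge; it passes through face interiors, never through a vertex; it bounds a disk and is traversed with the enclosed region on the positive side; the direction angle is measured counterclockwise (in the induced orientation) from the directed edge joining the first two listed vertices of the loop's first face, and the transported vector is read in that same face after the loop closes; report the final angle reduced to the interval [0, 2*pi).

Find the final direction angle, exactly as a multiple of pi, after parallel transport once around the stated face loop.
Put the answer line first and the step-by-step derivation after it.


Answer: final direction angle = 0

enclosed vertex P1: corner angles sum to 2*pi, defect = 2*pi - 2*pi = 0
the rotation equals the total enclosed defect, so the final angle is initial + defects (mod 2*pi)
final angle = 0 + 0 = 0 (mod 2*pi)


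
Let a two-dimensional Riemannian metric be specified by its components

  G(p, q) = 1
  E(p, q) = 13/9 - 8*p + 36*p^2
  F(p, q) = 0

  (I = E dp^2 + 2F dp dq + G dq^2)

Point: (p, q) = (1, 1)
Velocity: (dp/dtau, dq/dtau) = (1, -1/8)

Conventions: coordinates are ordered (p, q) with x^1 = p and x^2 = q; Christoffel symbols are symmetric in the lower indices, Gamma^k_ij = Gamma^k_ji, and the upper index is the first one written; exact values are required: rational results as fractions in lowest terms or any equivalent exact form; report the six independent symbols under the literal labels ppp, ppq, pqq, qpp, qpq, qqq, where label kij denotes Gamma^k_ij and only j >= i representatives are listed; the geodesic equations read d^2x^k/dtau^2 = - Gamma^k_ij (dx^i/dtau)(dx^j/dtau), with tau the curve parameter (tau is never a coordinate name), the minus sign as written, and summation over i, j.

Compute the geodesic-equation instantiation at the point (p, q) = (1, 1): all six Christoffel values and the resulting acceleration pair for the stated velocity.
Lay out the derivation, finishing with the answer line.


E = 265/9, F = 0, G = 1 at the point
E_p = 64, E_q = 0, F_p = 0, F_q = 0, G_p = 0, G_q = 0
EG - F^2 = 265/9;  g^inv = (9/265) * [[1, 0], [0, 265/9]]
first-kind symbols [ij,l] = (1/2)(d_i g_jl + d_j g_il - d_l g_ij): [pp,p] = E_p/2 = 32, [pp,q] = F_p - E_q/2 = 0, [pq,p] = E_q/2 = 0, [pq,q] = G_p/2 = 0, [qq,p] = F_q - G_p/2 = 0, [qq,q] = G_q/2 = 0
Gamma^p_ij = (G*[ij,p] - F*[ij,q])/(EG - F^2), Gamma^q_ij = (E*[ij,q] - F*[ij,p])/(EG - F^2)
Gamma_ppp = 288/265, Gamma_ppq = 0, Gamma_pqq = 0, Gamma_qpp = 0, Gamma_qpq = 0, Gamma_qqq = 0
d^2p/dtau^2 = -(Gamma_ppp*(1)^2 + 2*Gamma_ppq*(1)*(-1/8) + Gamma_pqq*(-1/8)^2) = -288/265
d^2q/dtau^2 = -(Gamma_qpp*(1)^2 + 2*Gamma_qpq*(1)*(-1/8) + Gamma_qqq*(-1/8)^2) = 0

Answer: Gamma_ppp = 288/265, Gamma_ppq = 0, Gamma_pqq = 0, Gamma_qpp = 0, Gamma_qpq = 0, Gamma_qqq = 0; accelerations (d^2p/dtau^2, d^2q/dtau^2) = (-288/265, 0)


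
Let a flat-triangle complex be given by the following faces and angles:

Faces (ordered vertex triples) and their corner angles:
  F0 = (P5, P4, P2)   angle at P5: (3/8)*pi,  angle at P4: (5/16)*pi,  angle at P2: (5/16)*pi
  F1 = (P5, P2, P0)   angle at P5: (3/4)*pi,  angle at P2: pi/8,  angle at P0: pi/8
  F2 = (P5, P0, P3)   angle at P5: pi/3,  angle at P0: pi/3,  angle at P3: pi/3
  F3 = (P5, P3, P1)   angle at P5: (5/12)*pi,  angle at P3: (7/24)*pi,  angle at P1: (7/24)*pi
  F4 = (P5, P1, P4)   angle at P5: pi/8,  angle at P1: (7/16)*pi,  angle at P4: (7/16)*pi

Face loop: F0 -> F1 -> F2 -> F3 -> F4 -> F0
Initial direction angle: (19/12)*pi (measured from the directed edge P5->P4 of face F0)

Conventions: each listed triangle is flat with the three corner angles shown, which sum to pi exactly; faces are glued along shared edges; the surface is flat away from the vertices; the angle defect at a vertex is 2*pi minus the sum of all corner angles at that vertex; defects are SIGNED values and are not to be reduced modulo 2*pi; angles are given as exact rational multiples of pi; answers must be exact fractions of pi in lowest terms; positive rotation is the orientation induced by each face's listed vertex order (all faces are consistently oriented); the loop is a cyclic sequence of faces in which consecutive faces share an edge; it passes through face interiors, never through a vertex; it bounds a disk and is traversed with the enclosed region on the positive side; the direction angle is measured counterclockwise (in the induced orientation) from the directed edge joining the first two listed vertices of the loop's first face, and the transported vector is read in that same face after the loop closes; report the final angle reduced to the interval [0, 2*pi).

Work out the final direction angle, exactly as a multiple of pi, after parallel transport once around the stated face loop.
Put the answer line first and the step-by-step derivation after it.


Answer: final direction angle = (19/12)*pi

enclosed vertex P5: corner angles sum to 2*pi, defect = 2*pi - 2*pi = 0
the final direction is the initial angle plus the enclosed defects, taken mod 2*pi in the induced orientation
final angle = (19/12)*pi + 0 = (19/12)*pi (mod 2*pi)


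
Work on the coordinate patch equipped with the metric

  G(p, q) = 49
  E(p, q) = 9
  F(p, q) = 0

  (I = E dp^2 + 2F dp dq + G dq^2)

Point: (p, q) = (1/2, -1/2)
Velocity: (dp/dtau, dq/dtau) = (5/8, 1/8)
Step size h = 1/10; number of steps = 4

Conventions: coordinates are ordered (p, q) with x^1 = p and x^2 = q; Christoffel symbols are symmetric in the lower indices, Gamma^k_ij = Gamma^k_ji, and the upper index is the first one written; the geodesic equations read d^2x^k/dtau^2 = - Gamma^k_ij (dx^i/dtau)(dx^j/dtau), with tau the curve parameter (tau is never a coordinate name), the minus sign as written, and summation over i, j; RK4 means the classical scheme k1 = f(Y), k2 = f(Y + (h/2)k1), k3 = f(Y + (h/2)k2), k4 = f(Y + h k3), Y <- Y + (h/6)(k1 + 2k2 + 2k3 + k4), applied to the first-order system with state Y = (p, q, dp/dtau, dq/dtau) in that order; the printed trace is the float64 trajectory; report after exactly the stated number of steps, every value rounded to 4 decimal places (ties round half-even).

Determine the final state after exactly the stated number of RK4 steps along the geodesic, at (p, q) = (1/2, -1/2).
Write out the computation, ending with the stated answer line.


f(Y) = (dp/dtau, dq/dtau, -Gamma^p_ij Y'^i Y'^j, -Gamma^q_ij Y'^i Y'^j) with the Gammas evaluated at the stage position; h = 0.100000; intermediate values shown to 6 dp
step 0: p = 0.5000, q = -0.5000, dp/dtau = 0.6250, dq/dtau = 0.1250
step 1:
  k1: at (p, q) = (0.500000, -0.500000), (dp/dtau, dq/dtau) = (0.625000, 0.125000); Gamma_ppp = 0.000000, Gamma_ppq = 0.000000, Gamma_pqq = 0.000000, Gamma_qpp = 0.000000, Gamma_qpq = 0.000000, Gamma_qqq = 0.000000; k1 = (0.625000, 0.125000, 0.000000, 0.000000)
  k2: at (p, q) = (0.531250, -0.493750), (dp/dtau, dq/dtau) = (0.625000, 0.125000); Gamma_ppp = 0.000000, Gamma_ppq = 0.000000, Gamma_pqq = 0.000000, Gamma_qpp = 0.000000, Gamma_qpq = 0.000000, Gamma_qqq = 0.000000; k2 = (0.625000, 0.125000, 0.000000, 0.000000)
  k3: at (p, q) = (0.531250, -0.493750), (dp/dtau, dq/dtau) = (0.625000, 0.125000); Gamma_ppp = 0.000000, Gamma_ppq = 0.000000, Gamma_pqq = 0.000000, Gamma_qpp = 0.000000, Gamma_qpq = 0.000000, Gamma_qqq = 0.000000; k3 = (0.625000, 0.125000, 0.000000, 0.000000)
  k4: at (p, q) = (0.562500, -0.487500), (dp/dtau, dq/dtau) = (0.625000, 0.125000); Gamma_ppp = 0.000000, Gamma_ppq = 0.000000, Gamma_pqq = 0.000000, Gamma_qpp = 0.000000, Gamma_qpq = 0.000000, Gamma_qqq = 0.000000; k4 = (0.625000, 0.125000, 0.000000, 0.000000)
  Y <- Y + (h/6)(k1 + 2k2 + 2k3 + k4): p = 0.5625, q = -0.4875, dp/dtau = 0.6250, dq/dtau = 0.1250
step 2:
  k1: at (p, q) = (0.562500, -0.487500), (dp/dtau, dq/dtau) = (0.625000, 0.125000); Gamma_ppp = 0.000000, Gamma_ppq = 0.000000, Gamma_pqq = 0.000000, Gamma_qpp = 0.000000, Gamma_qpq = 0.000000, Gamma_qqq = 0.000000; k1 = (0.625000, 0.125000, 0.000000, 0.000000)
  k2: at (p, q) = (0.593750, -0.481250), (dp/dtau, dq/dtau) = (0.625000, 0.125000); Gamma_ppp = 0.000000, Gamma_ppq = 0.000000, Gamma_pqq = 0.000000, Gamma_qpp = 0.000000, Gamma_qpq = 0.000000, Gamma_qqq = 0.000000; k2 = (0.625000, 0.125000, 0.000000, 0.000000)
  k3: at (p, q) = (0.593750, -0.481250), (dp/dtau, dq/dtau) = (0.625000, 0.125000); Gamma_ppp = 0.000000, Gamma_ppq = 0.000000, Gamma_pqq = 0.000000, Gamma_qpp = 0.000000, Gamma_qpq = 0.000000, Gamma_qqq = 0.000000; k3 = (0.625000, 0.125000, 0.000000, 0.000000)
  k4: at (p, q) = (0.625000, -0.475000), (dp/dtau, dq/dtau) = (0.625000, 0.125000); Gamma_ppp = 0.000000, Gamma_ppq = 0.000000, Gamma_pqq = 0.000000, Gamma_qpp = 0.000000, Gamma_qpq = 0.000000, Gamma_qqq = 0.000000; k4 = (0.625000, 0.125000, 0.000000, 0.000000)
  Y <- Y + (h/6)(k1 + 2k2 + 2k3 + k4): p = 0.6250, q = -0.4750, dp/dtau = 0.6250, dq/dtau = 0.1250
step 3:
  k1: at (p, q) = (0.625000, -0.475000), (dp/dtau, dq/dtau) = (0.625000, 0.125000); Gamma_ppp = 0.000000, Gamma_ppq = 0.000000, Gamma_pqq = 0.000000, Gamma_qpp = 0.000000, Gamma_qpq = 0.000000, Gamma_qqq = 0.000000; k1 = (0.625000, 0.125000, 0.000000, 0.000000)
  k2: at (p, q) = (0.656250, -0.468750), (dp/dtau, dq/dtau) = (0.625000, 0.125000); Gamma_ppp = 0.000000, Gamma_ppq = 0.000000, Gamma_pqq = 0.000000, Gamma_qpp = 0.000000, Gamma_qpq = 0.000000, Gamma_qqq = 0.000000; k2 = (0.625000, 0.125000, 0.000000, 0.000000)
  k3: at (p, q) = (0.656250, -0.468750), (dp/dtau, dq/dtau) = (0.625000, 0.125000); Gamma_ppp = 0.000000, Gamma_ppq = 0.000000, Gamma_pqq = 0.000000, Gamma_qpp = 0.000000, Gamma_qpq = 0.000000, Gamma_qqq = 0.000000; k3 = (0.625000, 0.125000, 0.000000, 0.000000)
  k4: at (p, q) = (0.687500, -0.462500), (dp/dtau, dq/dtau) = (0.625000, 0.125000); Gamma_ppp = 0.000000, Gamma_ppq = 0.000000, Gamma_pqq = 0.000000, Gamma_qpp = 0.000000, Gamma_qpq = 0.000000, Gamma_qqq = 0.000000; k4 = (0.625000, 0.125000, 0.000000, 0.000000)
  Y <- Y + (h/6)(k1 + 2k2 + 2k3 + k4): p = 0.6875, q = -0.4625, dp/dtau = 0.6250, dq/dtau = 0.1250
step 4:
  k1: at (p, q) = (0.687500, -0.462500), (dp/dtau, dq/dtau) = (0.625000, 0.125000); Gamma_ppp = 0.000000, Gamma_ppq = 0.000000, Gamma_pqq = 0.000000, Gamma_qpp = 0.000000, Gamma_qpq = 0.000000, Gamma_qqq = 0.000000; k1 = (0.625000, 0.125000, 0.000000, 0.000000)
  k2: at (p, q) = (0.718750, -0.456250), (dp/dtau, dq/dtau) = (0.625000, 0.125000); Gamma_ppp = 0.000000, Gamma_ppq = 0.000000, Gamma_pqq = 0.000000, Gamma_qpp = 0.000000, Gamma_qpq = 0.000000, Gamma_qqq = 0.000000; k2 = (0.625000, 0.125000, 0.000000, 0.000000)
  k3: at (p, q) = (0.718750, -0.456250), (dp/dtau, dq/dtau) = (0.625000, 0.125000); Gamma_ppp = 0.000000, Gamma_ppq = 0.000000, Gamma_pqq = 0.000000, Gamma_qpp = 0.000000, Gamma_qpq = 0.000000, Gamma_qqq = 0.000000; k3 = (0.625000, 0.125000, 0.000000, 0.000000)
  k4: at (p, q) = (0.750000, -0.450000), (dp/dtau, dq/dtau) = (0.625000, 0.125000); Gamma_ppp = 0.000000, Gamma_ppq = 0.000000, Gamma_pqq = 0.000000, Gamma_qpp = 0.000000, Gamma_qpq = 0.000000, Gamma_qqq = 0.000000; k4 = (0.625000, 0.125000, 0.000000, 0.000000)
  Y <- Y + (h/6)(k1 + 2k2 + 2k3 + k4): p = 0.7500, q = -0.4500, dp/dtau = 0.6250, dq/dtau = 0.1250

Answer: p = 0.7500, q = -0.4500, dp/dtau = 0.6250, dq/dtau = 0.1250


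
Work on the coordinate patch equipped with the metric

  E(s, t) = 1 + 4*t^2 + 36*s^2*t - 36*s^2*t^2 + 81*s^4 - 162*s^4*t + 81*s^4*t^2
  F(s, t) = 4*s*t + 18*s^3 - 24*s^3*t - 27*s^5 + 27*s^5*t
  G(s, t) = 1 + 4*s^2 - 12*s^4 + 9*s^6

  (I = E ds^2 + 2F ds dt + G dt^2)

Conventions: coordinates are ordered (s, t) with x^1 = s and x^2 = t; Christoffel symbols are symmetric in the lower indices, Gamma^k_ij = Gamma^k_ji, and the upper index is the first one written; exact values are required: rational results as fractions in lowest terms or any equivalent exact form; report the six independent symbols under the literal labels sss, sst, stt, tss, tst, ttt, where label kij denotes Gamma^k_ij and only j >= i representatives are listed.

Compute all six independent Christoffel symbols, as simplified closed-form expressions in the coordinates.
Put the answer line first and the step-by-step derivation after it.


Answer: Gamma_sss = (162*s^3*t^2 - 324*s^3*t + 162*s^3 - 36*s*t^2 + 36*s*t)/(9*s^6 + 81*s^4*t^2 - 162*s^4*t + 69*s^4 - 36*s^2*t^2 + 36*s^2*t + 4*s^2 + 4*t^2 + 1), Gamma_sst = (81*s^4*t - 81*s^4 - 36*s^2*t + 18*s^2 + 4*t)/(9*s^6 + 81*s^4*t^2 - 162*s^4*t + 69*s^4 - 36*s^2*t^2 + 36*s^2*t + 4*s^2 + 4*t^2 + 1), Gamma_stt = 0, Gamma_tss = (54*s^4*t - 54*s^4 - 36*s^2*t + 36*s^2)/(9*s^6 + 81*s^4*t^2 - 162*s^4*t + 69*s^4 - 36*s^2*t^2 + 36*s^2*t + 4*s^2 + 4*t^2 + 1), Gamma_tst = (27*s^5 - 24*s^3 + 4*s)/(9*s^6 + 81*s^4*t^2 - 162*s^4*t + 69*s^4 - 36*s^2*t^2 + 36*s^2*t + 4*s^2 + 4*t^2 + 1), Gamma_ttt = 0

E = 1 + 4*t^2 + 36*s^2*t - 36*s^2*t^2 + 81*s^4 - 162*s^4*t + 81*s^4*t^2; F = 4*s*t + 18*s^3 - 24*s^3*t - 27*s^5 + 27*s^5*t; G = 1 + 4*s^2 - 12*s^4 + 9*s^6
Gamma^k_ij = (1/2) g^{kl} (d_i g_jl + d_j g_il - d_l g_ij), with g^inv = (1/(EG-F^2)) [[G, -F], [-F, E]]
first partials: E_s = 72*s*t - 72*s*t^2 + 324*s^3 - 648*s^3*t + 324*s^3*t^2, E_t = 8*t + 36*s^2 - 72*s^2*t - 162*s^4 + 162*s^4*t, F_s = 4*t + 54*s^2 - 72*s^2*t - 135*s^4 + 135*s^4*t, F_t = 4*s - 24*s^3 + 27*s^5, G_s = 8*s - 48*s^3 + 54*s^5, G_t = 0
D = EG - F^2 = 1 + 4*t^2 + 4*s^2 + 36*s^2*t - 36*s^2*t^2 + 69*s^4 - 162*s^4*t + 81*s^4*t^2 + 9*s^6
expanded: Gamma^s_ss = (G E_s - 2F F_s + F E_t)/(2D), Gamma^s_st = (G E_t - F G_s)/(2D), Gamma^s_tt = (2G F_t - G G_s - F G_t)/(2D), Gamma^t_ss = (2E F_s - E E_t - F E_s)/(2D), Gamma^t_st = (E G_s - F E_t)/(2D), Gamma^t_tt = (E G_t - 2F F_t + F G_s)/(2D); substitute and cancel common factors


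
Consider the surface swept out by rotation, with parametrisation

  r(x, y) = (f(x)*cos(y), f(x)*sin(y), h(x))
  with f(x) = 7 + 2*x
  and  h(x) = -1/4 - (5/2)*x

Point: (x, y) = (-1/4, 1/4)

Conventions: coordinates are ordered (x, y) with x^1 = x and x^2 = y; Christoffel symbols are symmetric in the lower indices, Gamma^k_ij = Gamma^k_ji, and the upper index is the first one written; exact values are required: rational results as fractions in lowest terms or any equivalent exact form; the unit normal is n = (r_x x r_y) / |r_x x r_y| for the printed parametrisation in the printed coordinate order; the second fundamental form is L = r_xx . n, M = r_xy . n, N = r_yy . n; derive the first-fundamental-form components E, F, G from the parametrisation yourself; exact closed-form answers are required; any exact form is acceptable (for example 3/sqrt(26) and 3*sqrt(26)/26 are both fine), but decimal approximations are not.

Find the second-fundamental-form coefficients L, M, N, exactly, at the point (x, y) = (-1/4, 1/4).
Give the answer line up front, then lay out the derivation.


Answer: L = 0, M = 0, N = -65*sqrt(41)/82

f = 13/2, f' = 2, f'' = 0, h' = -5/2, h'' = 0
E = 41/4, F = 0, G = 169/4; answer radicand W^2 = 41/4
unnormalised second-form numerators: l = 0, m = 0, n = -65/4; L = l/sqrt(41/4), and similarly M = m/sqrt(W^2), N = n/sqrt(W^2)


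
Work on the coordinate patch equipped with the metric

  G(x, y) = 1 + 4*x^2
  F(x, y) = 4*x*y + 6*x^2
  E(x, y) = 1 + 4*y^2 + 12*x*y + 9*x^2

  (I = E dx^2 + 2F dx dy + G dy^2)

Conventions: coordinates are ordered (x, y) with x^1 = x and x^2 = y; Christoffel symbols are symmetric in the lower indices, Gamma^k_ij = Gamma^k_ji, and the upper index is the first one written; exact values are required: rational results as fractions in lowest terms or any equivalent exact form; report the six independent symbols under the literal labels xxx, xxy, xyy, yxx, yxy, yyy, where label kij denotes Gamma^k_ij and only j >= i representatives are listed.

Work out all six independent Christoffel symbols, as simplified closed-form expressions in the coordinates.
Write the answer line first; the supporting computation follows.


Answer: Gamma_xxx = (9*x + 6*y)/(13*x^2 + 12*x*y + 4*y^2 + 1), Gamma_xxy = (6*x + 4*y)/(13*x^2 + 12*x*y + 4*y^2 + 1), Gamma_xyy = 0, Gamma_yxx = 6*x/(13*x^2 + 12*x*y + 4*y^2 + 1), Gamma_yxy = 4*x/(13*x^2 + 12*x*y + 4*y^2 + 1), Gamma_yyy = 0

E = 1 + 4*y^2 + 12*x*y + 9*x^2; F = 4*x*y + 6*x^2; G = 1 + 4*x^2
Gamma^k_ij = (1/2) g^{kl} (d_i g_jl + d_j g_il - d_l g_ij), with g^inv = (1/(EG-F^2)) [[G, -F], [-F, E]]
first partials: E_x = 12*y + 18*x, E_y = 8*y + 12*x, F_x = 4*y + 12*x, F_y = 4*x, G_x = 8*x, G_y = 0
D = EG - F^2 = 1 + 4*y^2 + 12*x*y + 13*x^2
expanded: Gamma^x_xx = (G E_x - 2F F_x + F E_y)/(2D), Gamma^x_xy = (G E_y - F G_x)/(2D), Gamma^x_yy = (2G F_y - G G_x - F G_y)/(2D), Gamma^y_xx = (2E F_x - E E_y - F E_x)/(2D), Gamma^y_xy = (E G_x - F E_y)/(2D), Gamma^y_yy = (E G_y - 2F F_y + F G_x)/(2D); substitute and cancel common factors


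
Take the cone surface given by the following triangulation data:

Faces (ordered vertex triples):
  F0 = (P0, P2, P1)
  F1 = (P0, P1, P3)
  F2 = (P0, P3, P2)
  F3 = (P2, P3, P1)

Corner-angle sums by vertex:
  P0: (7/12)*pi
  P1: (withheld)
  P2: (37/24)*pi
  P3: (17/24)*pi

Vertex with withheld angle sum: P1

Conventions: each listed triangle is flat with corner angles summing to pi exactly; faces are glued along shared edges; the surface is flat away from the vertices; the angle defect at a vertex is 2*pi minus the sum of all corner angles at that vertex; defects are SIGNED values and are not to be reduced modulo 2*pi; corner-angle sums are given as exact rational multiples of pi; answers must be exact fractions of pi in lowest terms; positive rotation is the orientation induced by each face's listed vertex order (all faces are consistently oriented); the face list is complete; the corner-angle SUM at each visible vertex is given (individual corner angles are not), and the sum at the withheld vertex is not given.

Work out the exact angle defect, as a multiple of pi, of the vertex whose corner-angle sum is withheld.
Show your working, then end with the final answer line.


V = 4, E = 6, F = 4; chi = V - E + F = 2
Gauss-Bonnet: total defect = 2*pi*chi = 4*pi; visible defects sum to (19/6)*pi

Answer: defect(P1) = (5/6)*pi


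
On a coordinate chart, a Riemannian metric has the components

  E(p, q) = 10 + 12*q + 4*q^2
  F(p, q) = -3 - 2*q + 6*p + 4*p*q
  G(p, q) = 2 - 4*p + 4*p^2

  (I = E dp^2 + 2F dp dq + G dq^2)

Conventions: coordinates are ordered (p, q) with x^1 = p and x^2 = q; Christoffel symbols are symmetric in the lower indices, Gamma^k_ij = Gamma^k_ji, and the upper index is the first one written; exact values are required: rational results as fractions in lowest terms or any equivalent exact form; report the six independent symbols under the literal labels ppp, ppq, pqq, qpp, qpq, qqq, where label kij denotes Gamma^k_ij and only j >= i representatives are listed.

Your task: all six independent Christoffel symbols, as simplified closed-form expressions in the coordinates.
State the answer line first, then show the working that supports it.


Answer: Gamma_ppp = 0, Gamma_ppq = (4*q + 6)/(4*p^2 - 4*p + 4*q^2 + 12*q + 11), Gamma_pqq = 0, Gamma_qpp = 0, Gamma_qpq = (4*p - 2)/(4*p^2 - 4*p + 4*q^2 + 12*q + 11), Gamma_qqq = 0

E = 10 + 12*q + 4*q^2; F = -3 - 2*q + 6*p + 4*p*q; G = 2 - 4*p + 4*p^2
Gamma^k_ij = (1/2) g^{kl} (d_i g_jl + d_j g_il - d_l g_ij), with g^inv = (1/(EG-F^2)) [[G, -F], [-F, E]]
first partials: E_p = 0, E_q = 12 + 8*q, F_p = 6 + 4*q, F_q = -2 + 4*p, G_p = -4 + 8*p, G_q = 0
D = EG - F^2 = 11 + 12*q - 4*p + 4*q^2 + 4*p^2
expanded: Gamma^p_pp = (G E_p - 2F F_p + F E_q)/(2D), Gamma^p_pq = (G E_q - F G_p)/(2D), Gamma^p_qq = (2G F_q - G G_p - F G_q)/(2D), Gamma^q_pp = (2E F_p - E E_q - F E_p)/(2D), Gamma^q_pq = (E G_p - F E_q)/(2D), Gamma^q_qq = (E G_q - 2F F_q + F G_p)/(2D); substitute and cancel common factors


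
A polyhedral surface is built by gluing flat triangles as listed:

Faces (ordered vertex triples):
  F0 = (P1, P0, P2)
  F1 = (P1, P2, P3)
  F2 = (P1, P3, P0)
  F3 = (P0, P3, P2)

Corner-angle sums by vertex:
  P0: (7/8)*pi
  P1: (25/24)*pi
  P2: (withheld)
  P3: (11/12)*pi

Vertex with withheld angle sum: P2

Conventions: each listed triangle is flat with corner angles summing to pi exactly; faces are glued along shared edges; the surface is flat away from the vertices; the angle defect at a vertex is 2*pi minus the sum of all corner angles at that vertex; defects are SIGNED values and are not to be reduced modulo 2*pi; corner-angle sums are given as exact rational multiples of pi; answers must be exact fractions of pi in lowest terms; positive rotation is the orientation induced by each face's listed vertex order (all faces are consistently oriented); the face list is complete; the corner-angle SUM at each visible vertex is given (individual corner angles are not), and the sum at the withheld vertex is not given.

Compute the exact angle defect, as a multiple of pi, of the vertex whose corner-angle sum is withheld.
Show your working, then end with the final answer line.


V = 4, E = 6, F = 4; chi = V - E + F = 2
Gauss-Bonnet: total defect = 2*pi*chi = 4*pi; visible defects sum to (19/6)*pi

Answer: defect(P2) = (5/6)*pi


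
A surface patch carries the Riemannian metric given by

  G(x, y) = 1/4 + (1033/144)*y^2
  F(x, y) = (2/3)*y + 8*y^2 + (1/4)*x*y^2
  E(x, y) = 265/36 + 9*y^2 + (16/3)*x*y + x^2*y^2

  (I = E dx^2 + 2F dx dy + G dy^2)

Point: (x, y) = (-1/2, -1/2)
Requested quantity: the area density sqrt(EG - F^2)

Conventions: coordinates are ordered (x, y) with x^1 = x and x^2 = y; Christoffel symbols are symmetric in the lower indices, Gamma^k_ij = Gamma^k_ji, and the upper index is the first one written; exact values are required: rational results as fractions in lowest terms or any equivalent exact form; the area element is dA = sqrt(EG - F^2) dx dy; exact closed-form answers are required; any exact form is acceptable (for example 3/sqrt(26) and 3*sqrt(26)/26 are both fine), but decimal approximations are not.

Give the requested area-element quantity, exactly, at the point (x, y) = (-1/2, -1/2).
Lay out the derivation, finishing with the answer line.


E = 1585/144, F = 157/96, G = 1177/576; EG - F^2 = 205463/10368

Answer: sqrt(EG - F^2) = sqrt(410926)/144


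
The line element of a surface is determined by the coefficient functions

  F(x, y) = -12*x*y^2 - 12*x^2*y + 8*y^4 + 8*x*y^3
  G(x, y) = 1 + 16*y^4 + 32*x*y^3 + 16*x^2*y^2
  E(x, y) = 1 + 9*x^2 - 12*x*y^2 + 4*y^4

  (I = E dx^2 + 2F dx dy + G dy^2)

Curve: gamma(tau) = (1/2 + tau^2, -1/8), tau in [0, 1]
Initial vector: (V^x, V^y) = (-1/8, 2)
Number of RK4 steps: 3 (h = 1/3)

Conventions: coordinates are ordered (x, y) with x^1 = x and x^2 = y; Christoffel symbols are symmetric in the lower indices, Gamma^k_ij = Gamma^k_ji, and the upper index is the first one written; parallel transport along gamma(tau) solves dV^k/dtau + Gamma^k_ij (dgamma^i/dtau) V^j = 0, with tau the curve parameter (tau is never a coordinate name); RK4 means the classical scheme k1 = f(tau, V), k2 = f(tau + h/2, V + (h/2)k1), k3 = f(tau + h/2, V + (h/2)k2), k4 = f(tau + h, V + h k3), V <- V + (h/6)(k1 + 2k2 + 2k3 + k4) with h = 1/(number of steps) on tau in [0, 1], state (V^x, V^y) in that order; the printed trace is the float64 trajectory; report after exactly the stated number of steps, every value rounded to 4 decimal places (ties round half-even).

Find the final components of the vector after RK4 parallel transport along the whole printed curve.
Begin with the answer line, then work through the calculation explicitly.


Answer: V^x = -0.2500, V^y = 1.9823

gamma'(tau) = (2*tau, 0); f(tau, V)^k = -Gamma^k_ij(gamma(tau)) gamma'^i(tau) V^j; h = 1/3; intermediate values shown to 6 dp
curve data and Christoffel symbols at the stage parameters:
  tau = 0.000000: gamma = (0.500000, -0.125000), gamma' = (0.000000, 0.000000); Gamma_xxx = 1.380239, Gamma_xxy = 0.230040, Gamma_xyy = -0.460080, Gamma_yxx = 0.176201, Gamma_yxy = 0.029367, Gamma_yyy = -0.058734
  tau = 0.166667: gamma = (0.527778, -0.125000), gamma' = (0.333333, 0.000000); Gamma_xxx = 1.349825, Gamma_xxy = 0.224971, Gamma_xyy = -0.499935, Gamma_yxx = 0.175145, Gamma_yxy = 0.029191, Gamma_yyy = -0.064869
  tau = 0.333333: gamma = (0.611111, -0.125000), gamma' = (0.666667, 0.000000); Gamma_xxx = 1.255346, Gamma_xxy = 0.209224, Gamma_xyy = -0.604426, Gamma_yxx = 0.169315, Gamma_yxy = 0.028219, Gamma_yyy = -0.081522
  tau = 0.500000: gamma = (0.750000, -0.125000), gamma' = (1.000000, 0.000000); Gamma_xxx = 1.105596, Gamma_xxy = 0.184266, Gamma_xyy = -0.737064, Gamma_yxx = 0.155718, Gamma_yxy = 0.025953, Gamma_yyy = -0.103812
  tau = 0.666667: gamma = (0.944444, -0.125000), gamma' = (1.333333, 0.000000); Gamma_xxx = 0.932004, Gamma_xxy = 0.155334, Gamma_xyy = -0.862967, Gamma_yxx = 0.136278, Gamma_yxy = 0.022713, Gamma_yyy = -0.126183
  tau = 0.833333: gamma = (1.194444, -0.125000), gamma' = (1.666667, 0.000000); Gamma_xxx = 0.766459, Gamma_xxy = 0.127743, Gamma_xyy = -0.965170, Gamma_yxx = 0.115381, Gamma_yxy = 0.019230, Gamma_yyy = -0.145294
  tau = 1.000000: gamma = (1.500000, -0.125000), gamma' = (2.000000, 0.000000); Gamma_xxx = 0.625222, Gamma_xxy = 0.104204, Gamma_xyy = -1.042037, Gamma_yxx = 0.096188, Gamma_yxy = 0.016031, Gamma_yyy = -0.160313
step 0: V^x = -0.1250, V^y = 2.0000
step 1: k1 = (0.000000, 0.000000), k2 = (-0.093738, -0.012163), k3 = (-0.086556, -0.011231), k4 = (-0.149685, -0.020189); V <- V + (h/6)(k1 + 2k2 + 2k3 + k4): V^x = -0.1533, V^y = 1.9963
step 2: k1 = (-0.150110, -0.020246), k2 = (-0.170023, -0.023947), k3 = (-0.166240, -0.023414), k4 = (-0.152414, -0.022286); V <- V + (h/6)(k1 + 2k2 + 2k3 + k4): V^x = -0.2075, V^y = 1.9887
step 3: k1 = (-0.153997, -0.022518), k2 = (-0.124719, -0.018775), k3 = (-0.131085, -0.019733), k4 = (-0.098951, -0.015223); V <- V + (h/6)(k1 + 2k2 + 2k3 + k4): V^x = -0.2500, V^y = 1.9823


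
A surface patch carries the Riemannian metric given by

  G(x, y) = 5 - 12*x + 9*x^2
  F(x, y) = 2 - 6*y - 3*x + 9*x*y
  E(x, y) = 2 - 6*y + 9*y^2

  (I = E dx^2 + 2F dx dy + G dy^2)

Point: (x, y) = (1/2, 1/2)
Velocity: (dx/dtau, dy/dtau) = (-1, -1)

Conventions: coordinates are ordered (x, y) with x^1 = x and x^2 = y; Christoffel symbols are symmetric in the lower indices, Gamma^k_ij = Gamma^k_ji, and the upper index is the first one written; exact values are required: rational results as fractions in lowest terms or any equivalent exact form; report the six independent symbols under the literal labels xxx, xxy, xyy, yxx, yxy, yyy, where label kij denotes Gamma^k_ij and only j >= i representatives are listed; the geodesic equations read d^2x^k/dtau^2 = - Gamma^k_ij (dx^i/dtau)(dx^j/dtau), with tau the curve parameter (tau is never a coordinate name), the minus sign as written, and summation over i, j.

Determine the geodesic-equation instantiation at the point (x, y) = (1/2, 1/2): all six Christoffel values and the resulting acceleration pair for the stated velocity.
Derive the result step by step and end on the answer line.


E = 5/4, F = -1/4, G = 5/4 at the point
E_x = 0, E_y = 3, F_x = 3/2, F_y = -3/2, G_x = -3, G_y = 0
EG - F^2 = 3/2;  g^inv = (2/3) * [[5/4, 1/4], [1/4, 5/4]]
first-kind symbols [ij,l] = (1/2)(d_i g_jl + d_j g_il - d_l g_ij): [xx,x] = E_x/2 = 0, [xx,y] = F_x - E_y/2 = 0, [xy,x] = E_y/2 = 3/2, [xy,y] = G_x/2 = -3/2, [yy,x] = F_y - G_x/2 = 0, [yy,y] = G_y/2 = 0
Gamma^x_ij = (G*[ij,x] - F*[ij,y])/(EG - F^2), Gamma^y_ij = (E*[ij,y] - F*[ij,x])/(EG - F^2)
Gamma_xxx = 0, Gamma_xxy = 1, Gamma_xyy = 0, Gamma_yxx = 0, Gamma_yxy = -1, Gamma_yyy = 0
d^2x/dtau^2 = -(Gamma_xxx*(-1)^2 + 2*Gamma_xxy*(-1)*(-1) + Gamma_xyy*(-1)^2) = -2
d^2y/dtau^2 = -(Gamma_yxx*(-1)^2 + 2*Gamma_yxy*(-1)*(-1) + Gamma_yyy*(-1)^2) = 2

Answer: Gamma_xxx = 0, Gamma_xxy = 1, Gamma_xyy = 0, Gamma_yxx = 0, Gamma_yxy = -1, Gamma_yyy = 0; accelerations (d^2x/dtau^2, d^2y/dtau^2) = (-2, 2)


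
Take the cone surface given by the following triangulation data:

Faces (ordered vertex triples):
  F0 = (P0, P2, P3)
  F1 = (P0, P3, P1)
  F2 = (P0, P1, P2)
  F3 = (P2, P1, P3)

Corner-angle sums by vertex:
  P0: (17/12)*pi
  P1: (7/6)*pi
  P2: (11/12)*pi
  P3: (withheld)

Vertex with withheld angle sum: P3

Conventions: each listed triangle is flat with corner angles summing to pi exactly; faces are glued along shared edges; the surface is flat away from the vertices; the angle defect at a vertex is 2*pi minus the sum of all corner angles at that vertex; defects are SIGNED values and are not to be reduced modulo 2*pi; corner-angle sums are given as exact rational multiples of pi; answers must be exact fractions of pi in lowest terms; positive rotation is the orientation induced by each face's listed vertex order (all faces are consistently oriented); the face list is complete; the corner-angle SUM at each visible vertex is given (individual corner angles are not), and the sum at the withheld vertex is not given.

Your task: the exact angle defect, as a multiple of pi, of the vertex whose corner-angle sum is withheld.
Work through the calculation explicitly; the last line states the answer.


V = 4, E = 6, F = 4; chi = V - E + F = 2
Gauss-Bonnet: total defect = 2*pi*chi = 4*pi; visible defects sum to (5/2)*pi

Answer: defect(P3) = (3/2)*pi


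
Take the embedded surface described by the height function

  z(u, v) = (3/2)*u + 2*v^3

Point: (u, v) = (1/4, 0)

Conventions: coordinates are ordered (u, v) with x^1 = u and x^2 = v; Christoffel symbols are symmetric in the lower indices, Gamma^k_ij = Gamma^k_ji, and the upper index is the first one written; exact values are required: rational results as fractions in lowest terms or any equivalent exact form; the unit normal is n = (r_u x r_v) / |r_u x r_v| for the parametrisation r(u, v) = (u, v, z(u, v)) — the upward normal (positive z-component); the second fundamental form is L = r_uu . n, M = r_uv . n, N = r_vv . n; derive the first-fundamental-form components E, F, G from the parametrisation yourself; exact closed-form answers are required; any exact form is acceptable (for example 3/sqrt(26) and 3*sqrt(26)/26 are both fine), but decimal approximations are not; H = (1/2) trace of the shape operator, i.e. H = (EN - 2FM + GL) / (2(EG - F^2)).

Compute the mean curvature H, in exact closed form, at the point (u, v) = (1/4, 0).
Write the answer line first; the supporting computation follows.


Answer: H = 0

z_u = 3/2, z_v = 0, z_uu = 0, z_uv = 0, z_vv = 0
E = 13/4, F = 0, G = 1; answer radicand W^2 = 13/4
unnormalised second-form numerators: l = 0, m = 0, n = 0; L = l/sqrt(13/4), and similarly M = m/sqrt(W^2), N = n/sqrt(W^2)
H = (E*n - 2*F*m + G*l) / (2*(EG - F^2)*sqrt(W^2)); E*n - 2*F*m + G*l = 0, EG - F^2 = 13/4, so H = (0)/sqrt(13/4)


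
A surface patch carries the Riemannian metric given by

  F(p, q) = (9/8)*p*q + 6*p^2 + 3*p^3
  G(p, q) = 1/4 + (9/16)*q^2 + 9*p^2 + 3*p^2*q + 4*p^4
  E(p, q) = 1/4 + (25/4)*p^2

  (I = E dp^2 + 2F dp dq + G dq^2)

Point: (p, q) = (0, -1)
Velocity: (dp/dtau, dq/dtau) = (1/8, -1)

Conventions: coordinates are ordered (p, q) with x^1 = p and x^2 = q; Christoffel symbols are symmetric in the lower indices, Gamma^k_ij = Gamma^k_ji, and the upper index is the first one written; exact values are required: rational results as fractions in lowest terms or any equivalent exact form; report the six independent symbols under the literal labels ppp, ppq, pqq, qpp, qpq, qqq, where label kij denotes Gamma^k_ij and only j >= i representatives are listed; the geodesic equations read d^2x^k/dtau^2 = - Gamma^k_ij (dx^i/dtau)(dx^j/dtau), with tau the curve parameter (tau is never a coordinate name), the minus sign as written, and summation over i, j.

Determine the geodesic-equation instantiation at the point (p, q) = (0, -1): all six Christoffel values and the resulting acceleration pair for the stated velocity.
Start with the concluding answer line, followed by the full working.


Answer: Gamma_ppp = 0, Gamma_ppq = 0, Gamma_pqq = 0, Gamma_qpp = -18/13, Gamma_qpq = 0, Gamma_qqq = -9/13; accelerations (d^2p/dtau^2, d^2q/dtau^2) = (0, 297/416)

E = 1/4, F = 0, G = 13/16 at the point
E_p = 0, E_q = 0, F_p = -9/8, F_q = 0, G_p = 0, G_q = -9/8
EG - F^2 = 13/64;  g^inv = (64/13) * [[13/16, 0], [0, 1/4]]
first-kind symbols [ij,l] = (1/2)(d_i g_jl + d_j g_il - d_l g_ij): [pp,p] = E_p/2 = 0, [pp,q] = F_p - E_q/2 = -9/8, [pq,p] = E_q/2 = 0, [pq,q] = G_p/2 = 0, [qq,p] = F_q - G_p/2 = 0, [qq,q] = G_q/2 = -9/16
Gamma^p_ij = (G*[ij,p] - F*[ij,q])/(EG - F^2), Gamma^q_ij = (E*[ij,q] - F*[ij,p])/(EG - F^2)
Gamma_ppp = 0, Gamma_ppq = 0, Gamma_pqq = 0, Gamma_qpp = -18/13, Gamma_qpq = 0, Gamma_qqq = -9/13
d^2p/dtau^2 = -(Gamma_ppp*(1/8)^2 + 2*Gamma_ppq*(1/8)*(-1) + Gamma_pqq*(-1)^2) = 0
d^2q/dtau^2 = -(Gamma_qpp*(1/8)^2 + 2*Gamma_qpq*(1/8)*(-1) + Gamma_qqq*(-1)^2) = 297/416


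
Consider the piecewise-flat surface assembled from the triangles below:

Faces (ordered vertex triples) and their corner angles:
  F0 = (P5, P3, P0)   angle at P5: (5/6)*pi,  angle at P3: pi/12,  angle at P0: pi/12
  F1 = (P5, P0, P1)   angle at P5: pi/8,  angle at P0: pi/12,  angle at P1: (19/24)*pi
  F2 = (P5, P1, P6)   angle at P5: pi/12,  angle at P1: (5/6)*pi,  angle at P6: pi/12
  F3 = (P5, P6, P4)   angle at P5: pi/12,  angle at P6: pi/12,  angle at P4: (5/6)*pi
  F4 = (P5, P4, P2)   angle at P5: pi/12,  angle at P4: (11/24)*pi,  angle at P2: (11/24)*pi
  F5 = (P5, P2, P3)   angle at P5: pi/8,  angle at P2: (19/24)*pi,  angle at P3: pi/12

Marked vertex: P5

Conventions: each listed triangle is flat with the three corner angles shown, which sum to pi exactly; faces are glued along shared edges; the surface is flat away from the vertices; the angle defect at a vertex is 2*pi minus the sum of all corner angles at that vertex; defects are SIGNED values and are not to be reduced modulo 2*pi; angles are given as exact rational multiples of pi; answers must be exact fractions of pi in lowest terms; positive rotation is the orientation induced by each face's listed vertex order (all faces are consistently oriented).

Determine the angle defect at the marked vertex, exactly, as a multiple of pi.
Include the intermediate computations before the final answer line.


Sum of corner angles at P5: (4/3)*pi
defect = 2*pi - (4/3)*pi

Answer: defect(P5) = (2/3)*pi


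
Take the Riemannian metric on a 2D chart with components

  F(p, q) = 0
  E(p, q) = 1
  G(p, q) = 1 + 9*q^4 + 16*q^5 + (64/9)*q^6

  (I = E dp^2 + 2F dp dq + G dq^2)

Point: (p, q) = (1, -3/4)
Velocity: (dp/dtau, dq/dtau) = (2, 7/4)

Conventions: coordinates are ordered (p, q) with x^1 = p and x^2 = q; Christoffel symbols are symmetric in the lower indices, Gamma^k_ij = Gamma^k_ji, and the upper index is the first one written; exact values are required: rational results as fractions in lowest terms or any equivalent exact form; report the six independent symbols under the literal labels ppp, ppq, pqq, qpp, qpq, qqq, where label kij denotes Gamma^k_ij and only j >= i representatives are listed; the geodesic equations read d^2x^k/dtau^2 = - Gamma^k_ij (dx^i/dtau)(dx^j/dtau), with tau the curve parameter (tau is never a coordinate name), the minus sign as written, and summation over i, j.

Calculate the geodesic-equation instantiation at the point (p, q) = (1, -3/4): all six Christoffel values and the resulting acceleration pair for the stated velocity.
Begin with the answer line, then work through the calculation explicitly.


Answer: Gamma_ppp = 0, Gamma_ppq = 0, Gamma_pqq = 0, Gamma_qpp = 0, Gamma_qpq = 0, Gamma_qqq = 0; accelerations (d^2p/dtau^2, d^2q/dtau^2) = (0, 0)

E = 1, F = 0, G = 337/256 at the point
E_p = 0, E_q = 0, F_p = 0, F_q = 0, G_p = 0, G_q = 0
EG - F^2 = 337/256;  g^inv = (256/337) * [[337/256, 0], [0, 1]]
first-kind symbols [ij,l] = (1/2)(d_i g_jl + d_j g_il - d_l g_ij): [pp,p] = E_p/2 = 0, [pp,q] = F_p - E_q/2 = 0, [pq,p] = E_q/2 = 0, [pq,q] = G_p/2 = 0, [qq,p] = F_q - G_p/2 = 0, [qq,q] = G_q/2 = 0
Gamma^p_ij = (G*[ij,p] - F*[ij,q])/(EG - F^2), Gamma^q_ij = (E*[ij,q] - F*[ij,p])/(EG - F^2)
Gamma_ppp = 0, Gamma_ppq = 0, Gamma_pqq = 0, Gamma_qpp = 0, Gamma_qpq = 0, Gamma_qqq = 0
d^2p/dtau^2 = -(Gamma_ppp*(2)^2 + 2*Gamma_ppq*(2)*(7/4) + Gamma_pqq*(7/4)^2) = 0
d^2q/dtau^2 = -(Gamma_qpp*(2)^2 + 2*Gamma_qpq*(2)*(7/4) + Gamma_qqq*(7/4)^2) = 0
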